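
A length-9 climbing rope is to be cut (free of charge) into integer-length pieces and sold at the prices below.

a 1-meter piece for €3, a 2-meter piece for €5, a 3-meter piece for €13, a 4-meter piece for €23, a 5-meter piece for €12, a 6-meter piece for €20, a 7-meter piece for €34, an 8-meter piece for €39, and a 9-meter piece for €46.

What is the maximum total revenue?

Build best[k] bottom-up: best[k] = max over allowed piece i of (p[i] + best[k−i]).
best[1] = 3
best[2] = max(3+3, 5+0) = 6
best[3] = max(3+6, 5+3, 13+0) = 13
best[4] = max(3+13, 5+6, 13+3, 23+0) = 23
best[5] = max(3+23, 5+13, 13+6, 23+3, 12+0) = 26
best[6] = max(3+26, 5+23, 13+13, 23+6, 12+3, 20+0) = 29
best[7] = max(3+29, 5+26, 13+23, …, 20+3, 34+0) = 36
best[8] = max(3+36, 5+29, 13+26, …, 34+3, 39+0) = 46
best[9] = max(3+46, 5+36, 13+29, …, 39+3, 46+0) = 49
One optimal cutting: 4 + 4 + 1 → €23 + €23 + €3 = €49.

49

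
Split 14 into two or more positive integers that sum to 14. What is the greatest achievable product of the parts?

162

Let prod[k] be the best product for length k (with at least one cut). For each first piece i, the rest contributes max(k−i, prod[k−i]).
Small cases: prod[2]=1, prod[3]=2, prod[4]=4, prod[5]=6, prod[6]=9, prod[7]=12, prod[8]=18.
prod[9] = max(1*18, 2*12, 3*9, …, 7*2, 8*1) = 27
prod[10] = max(1*27, 2*18, 3*12, …, 8*2, 9*1) = 36
prod[11] = max(1*36, 2*27, 3*18, …, 9*2, 10*1) = 54
prod[12] = max(1*54, 2*36, 3*27, …, 10*2, 11*1) = 81
prod[13] = max(1*81, 2*54, 3*36, …, 11*2, 12*1) = 108
prod[14] = max(1*108, 2*81, 3*54, …, 12*2, 13*1) = 162
One optimal split: 3 + 3 + 3 + 3 + 2; product 3*3*3*3*2 = 162.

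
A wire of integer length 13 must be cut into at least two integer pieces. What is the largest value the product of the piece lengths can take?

108

Let m[k] be the best product for length k (with at least one cut). For each first piece i, the rest contributes max(k−i, m[k−i]).
m[2] = 1×max(1,0) = 1×1 = 1
m[3] = 1×max(2,1) = 1×2 = 2
m[4] = 2×max(2,1) = 2×2 = 4
m[5] = 2×max(3,2) = 2×3 = 6
m[6] = 3×max(3,2) = 3×3 = 9
m[7] = 2×max(5,6) = 2×6 = 12
m[8] = 2×max(6,9) = 2×9 = 18
m[9] = 3×max(6,9) = 3×9 = 27
m[10] = 2×max(8,18) = 2×18 = 36
m[11] = 2×max(9,27) = 2×27 = 54
m[12] = 3×max(9,27) = 3×27 = 81
m[13] = 2×max(11,54) = 2×54 = 108
One optimal split: 3 + 3 + 3 + 2 + 2; product 3×3×3×2×2 = 108.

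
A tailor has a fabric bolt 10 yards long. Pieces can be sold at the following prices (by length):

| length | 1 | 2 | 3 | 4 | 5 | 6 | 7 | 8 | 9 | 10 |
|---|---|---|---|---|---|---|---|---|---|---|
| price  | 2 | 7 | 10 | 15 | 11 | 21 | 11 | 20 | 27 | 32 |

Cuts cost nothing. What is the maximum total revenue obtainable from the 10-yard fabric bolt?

Let v[k] be the best obtainable value from length k. For each k, try every first piece i and keep the best of price[i] + v[k−i].
v[1] = 2
v[2] = max(2+2, 7+0) = 7
v[3] = max(2+7, 7+2, 10+0) = 10
v[4] = max(2+10, 7+7, 10+2, 15+0) = 15
v[5] = max(2+15, 7+10, 10+7, 15+2, 11+0) = 17
v[6] = max(2+17, 7+15, 10+10, 15+7, 11+2, 21+0) = 22
v[7] = max(2+22, 7+17, 10+15, …, 21+2, 11+0) = 25
v[8] = max(2+25, 7+22, 10+17, …, 11+2, 20+0) = 30
v[9] = max(2+30, 7+25, 10+22, …, 20+2, 27+0) = 32
v[10] = max(2+32, 7+30, 10+25, …, 27+2, 32+0) = 37
One optimal cutting: 4 + 4 + 2 → $15 + $15 + $7 = $37.

37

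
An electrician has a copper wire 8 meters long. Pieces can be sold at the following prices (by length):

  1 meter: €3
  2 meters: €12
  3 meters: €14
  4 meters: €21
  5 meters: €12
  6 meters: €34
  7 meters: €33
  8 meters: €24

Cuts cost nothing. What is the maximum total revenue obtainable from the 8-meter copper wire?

Let R[k] be the best obtainable value from length k. For each k, try every first piece i and keep the best of price[i] + R[k−i].
R[1] = 3
R[2] = 12
R[3] = 15  (first piece 1, then R[2]=12)
R[4] = 24  (first piece 2, then R[2]=12)
R[5] = 27  (first piece 1, then R[4]=24)
R[6] = 36  (first piece 2, then R[4]=24)
R[7] = 39  (first piece 1, then R[6]=36)
R[8] = 48  (first piece 2, then R[6]=36)
One optimal cutting: 2 + 2 + 2 + 2 → €12 + €12 + €12 + €12 = €48.

48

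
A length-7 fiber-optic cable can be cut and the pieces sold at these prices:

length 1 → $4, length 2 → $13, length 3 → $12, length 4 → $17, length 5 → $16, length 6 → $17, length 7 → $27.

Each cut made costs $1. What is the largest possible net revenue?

Build net[k] bottom-up: net[k] = max over allowed piece i of (p[i] + net[k−i]) − 1 per cut.
net[1] = 4
net[2] = 13
net[3] = 16  (first piece 1, then net[2]=13)
net[4] = 25  (first piece 2, then net[2]=13)
net[5] = 28  (first piece 1, then net[4]=25)
net[6] = 37  (first piece 2, then net[4]=25)
net[7] = 40  (first piece 1, then net[6]=37)
One optimal plan: pieces 2 + 2 + 2 + 1 (3 cuts) → $43 − $3 = $40.

40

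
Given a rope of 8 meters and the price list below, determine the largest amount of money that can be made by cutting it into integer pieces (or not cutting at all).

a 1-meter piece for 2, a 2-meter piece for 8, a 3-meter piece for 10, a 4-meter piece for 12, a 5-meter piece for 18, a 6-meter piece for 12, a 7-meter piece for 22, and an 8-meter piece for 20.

Build best[k] bottom-up: best[k] = max over allowed piece i of (p[i] + best[k−i]).
best[1] = 2
best[2] = max(2+2, 8+0) = 8
best[3] = max(2+8, 8+2, 10+0) = 10
best[4] = max(2+10, 8+8, 10+2, 12+0) = 16
best[5] = max(2+16, 8+10, 10+8, 12+2, 18+0) = 18
best[6] = max(2+18, 8+16, 10+10, 12+8, 18+2, 12+0) = 24
best[7] = max(2+24, 8+18, 10+16, …, 12+2, 22+0) = 26
best[8] = max(2+26, 8+24, 10+18, …, 22+2, 20+0) = 32
One optimal cutting: 2 + 2 + 2 + 2 → 8 + 8 + 8 + 8 = 32.

32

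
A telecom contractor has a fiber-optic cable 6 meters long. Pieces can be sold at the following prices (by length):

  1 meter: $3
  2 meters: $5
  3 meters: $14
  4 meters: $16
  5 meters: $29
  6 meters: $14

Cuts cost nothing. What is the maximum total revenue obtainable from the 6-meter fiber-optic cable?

32

Consider every possible first cut. R[k] is the best of p[i]+R[k−i] over all sellable i≤k.
R[1] = 3
R[2] = 6  (first piece 1, then R[1]=3)
R[3] = 14
R[4] = 17  (first piece 1, then R[3]=14)
R[5] = 29
R[6] = 32  (first piece 1, then R[5]=29)
One optimal cutting: 5 + 1 → $29 + $3 = $32.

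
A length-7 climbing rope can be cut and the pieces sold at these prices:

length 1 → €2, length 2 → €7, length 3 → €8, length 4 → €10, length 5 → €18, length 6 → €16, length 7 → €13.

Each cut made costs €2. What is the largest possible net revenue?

23

Let v[k] be the best obtainable value from length k. For each k, try every first piece i and keep the best of price[i] + v[k−i] minus the 2 cut fee when i<k.
v[1] = 2
v[2] = max(2+2-2, 7+0) = 7
v[3] = max(2+7-2, 7+2-2, 8+0) = 8
v[4] = max(2+8-2, 7+7-2, 8+2-2, 10+0) = 12
v[5] = max(2+12-2, 7+8-2, 8+7-2, 10+2-2, 18+0) = 18
v[6] = max(2+18-2, 7+12-2, 8+8-2, 10+7-2, 18+2-2, 16+0) = 18
v[7] = max(2+18-2, 7+18-2, 8+12-2, …, 16+2-2, 13+0) = 23
One optimal plan: pieces 5 + 2 (1 cut) → €25 − €2 = €23.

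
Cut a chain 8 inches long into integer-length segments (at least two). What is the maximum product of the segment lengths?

18

Define m[k] = max over 1≤i<k of i · max(k−i, m[k−i]); the inner max lets the remainder stay uncut if that's better.
m[2] = 1*max(1,0) = 1*1 = 1
m[3] = 1*max(2,1) = 1*2 = 2
m[4] = 2*max(2,1) = 2*2 = 4
m[5] = 2*max(3,2) = 2*3 = 6
m[6] = 3*max(3,2) = 3*3 = 9
m[7] = 2*max(5,6) = 2*6 = 12
m[8] = 2*max(6,9) = 2*9 = 18
One optimal split: 3 + 3 + 2; product 3*3*2 = 18.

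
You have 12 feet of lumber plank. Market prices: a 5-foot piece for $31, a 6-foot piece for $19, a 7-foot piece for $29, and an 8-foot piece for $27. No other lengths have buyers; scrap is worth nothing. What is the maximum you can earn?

62

Let r[k] be the best obtainable value from length k. For each k, try every first piece i and keep the best of price[i] + r[k−i].
r[1] = 0
r[2] = 0
r[3] = 0
r[4] = 0
r[5] = 31
r[6] = 31
r[7] = 31
r[8] = 31
r[9] = 31
r[10] = 62  (first piece 5, then r[5]=31)
r[11] = 62
r[12] = 62
One optimal cutting: pieces 5 + 5 with 2 feet of scrap → $62.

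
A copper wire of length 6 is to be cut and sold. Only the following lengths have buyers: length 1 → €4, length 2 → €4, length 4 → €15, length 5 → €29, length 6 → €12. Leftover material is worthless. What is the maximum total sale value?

33

Consider every possible first cut. best[k] is the best of p[i]+best[k−i] over all sellable i≤k.
best[1] = 4
best[2] = max(4+4, 4+0) = 8
best[3] = max(4+8, 4+4) = 12
best[4] = max(4+12, 4+8, 15+0) = 16
best[5] = max(4+16, 4+12, 15+4, 29+0) = 29
best[6] = max(4+29, 4+16, 15+8, 29+4, 12+0) = 33
One optimal cutting: 5 + 1 → €33.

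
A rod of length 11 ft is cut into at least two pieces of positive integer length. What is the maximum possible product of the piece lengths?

Define P[k] = max over 1≤i<k of i · max(k−i, P[k−i]); the inner max lets the remainder stay uncut if that's better.
P[2] = 1·max(1,0) = 1·1 = 1
P[3] = 1·max(2,1) = 1·2 = 2
P[4] = 2·max(2,1) = 2·2 = 4
P[5] = 2·max(3,2) = 2·3 = 6
P[6] = 3·max(3,2) = 3·3 = 9
P[7] = 2·max(5,6) = 2·6 = 12
P[8] = 2·max(6,9) = 2·9 = 18
P[9] = 3·max(6,9) = 3·9 = 27
P[10] = 2·max(8,18) = 2·18 = 36
P[11] = 2·max(9,27) = 2·27 = 54
One optimal split: 3 + 3 + 3 + 2; product 3·3·3·2 = 54.

54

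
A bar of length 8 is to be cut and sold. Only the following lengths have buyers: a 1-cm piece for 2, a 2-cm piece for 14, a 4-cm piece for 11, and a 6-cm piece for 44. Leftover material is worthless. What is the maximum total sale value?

58

Let r[k] be the best obtainable value from length k. For each k, try every first piece i and keep the best of price[i] + r[k−i].
r[1] = 2
r[2] = 14
r[3] = 16  (first piece 1, then r[2]=14)
r[4] = 28  (first piece 2, then r[2]=14)
r[5] = 30  (first piece 1, then r[4]=28)
r[6] = 44
r[7] = 46  (first piece 1, then r[6]=44)
r[8] = 58  (first piece 2, then r[6]=44)
One optimal cutting: 6 + 2 → 58.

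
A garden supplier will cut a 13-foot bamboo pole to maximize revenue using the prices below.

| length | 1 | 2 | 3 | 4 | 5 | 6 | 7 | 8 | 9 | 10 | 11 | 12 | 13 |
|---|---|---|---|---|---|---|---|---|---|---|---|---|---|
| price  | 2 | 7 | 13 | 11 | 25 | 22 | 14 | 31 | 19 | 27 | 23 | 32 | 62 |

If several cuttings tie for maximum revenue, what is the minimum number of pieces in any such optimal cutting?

Build r[k] bottom-up: r[k] = max over allowed piece i of (p[i] + r[k−i]).
r[1] = 2
r[2] = max(2+2, 7+0) = 7
r[3] = max(2+7, 7+2, 13+0) = 13
r[4] = max(2+13, 7+7, 13+2, 11+0) = 15
r[5] = max(2+15, 7+13, 13+7, 11+2, 25+0) = 25
r[6] = max(2+25, 7+15, 13+13, 11+7, 25+2, 22+0) = 27
r[7] = max(2+27, 7+25, 13+15, …, 22+2, 14+0) = 32
r[8] = max(2+32, 7+27, 13+25, …, 14+2, 31+0) = 38
r[9] = max(2+38, 7+32, 13+27, …, 31+2, 19+0) = 40
r[10] = max(2+40, 7+38, 13+32, …, 19+2, 27+0) = 50
r[11] = max(2+50, 7+40, 13+38, …, 27+2, 23+0) = 52
r[12] = max(2+52, 7+50, 13+40, …, 23+2, 32+0) = 57
r[13] = max(2+57, 7+52, 13+50, …, 32+2, 62+0) = 63
Maximum revenue is $63.
Now minimize piece count subject to staying optimal: for each k, pieces[k] = 1 + min over i with p[i]+r[k−i]=r[k] of pieces[k−i].
pieces[10] = 2
pieces[11] = 3
pieces[12] = 3
pieces[13] = 3

3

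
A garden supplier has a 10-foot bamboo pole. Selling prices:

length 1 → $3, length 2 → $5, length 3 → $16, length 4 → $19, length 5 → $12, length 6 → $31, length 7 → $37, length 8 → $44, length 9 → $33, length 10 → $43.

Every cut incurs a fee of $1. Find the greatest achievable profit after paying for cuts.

Build v[k] bottom-up: v[k] = max over allowed piece i of (p[i] + v[k−i]) − 1 per cut.
v[1] = 3
v[2] = 5  (first piece 1, then v[1]=3)
v[3] = 16
v[4] = 19
v[5] = 21  (first piece 1, then v[4]=19)
v[6] = 31  (first piece 3, then v[3]=16)
v[7] = 37
v[8] = 44
v[9] = 46  (first piece 1, then v[8]=44)
v[10] = 52  (first piece 3, then v[7]=37)
One optimal plan: pieces 7 + 3 (1 cut) → $53 − $1 = $52.

52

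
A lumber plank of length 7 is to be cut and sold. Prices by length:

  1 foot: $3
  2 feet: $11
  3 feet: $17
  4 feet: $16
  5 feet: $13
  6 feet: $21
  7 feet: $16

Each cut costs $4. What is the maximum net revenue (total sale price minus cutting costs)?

31

Build r[k] bottom-up: r[k] = max over allowed piece i of (p[i] + r[k−i]) − 4 per cut.
r[1] = 3
r[2] = max(3+3-4, 11+0) = 11
r[3] = max(3+11-4, 11+3-4, 17+0) = 17
r[4] = max(3+17-4, 11+11-4, 17+3-4, 16+0) = 18
r[5] = max(3+18-4, 11+17-4, 17+11-4, 16+3-4, 13+0) = 24
r[6] = max(3+24-4, 11+18-4, 17+17-4, 16+11-4, 13+3-4, 21+0) = 30
r[7] = max(3+30-4, 11+24-4, 17+18-4, …, 21+3-4, 16+0) = 31
One optimal plan: pieces 3 + 2 + 2 (2 cuts) → $39 − $8 = $31.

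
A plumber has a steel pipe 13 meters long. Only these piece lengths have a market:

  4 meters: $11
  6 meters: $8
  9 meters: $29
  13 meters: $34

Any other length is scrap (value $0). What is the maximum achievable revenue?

40

Let f[k] be the best obtainable value from length k. For each k, try every first piece i and keep the best of price[i] + f[k−i].
f[1] = 0
f[2] = 0
f[3] = 0
f[4] = 11
f[5] = 11
f[6] = max(11+0, 8+0) = 11
f[7] = max(11+0, 8+0) = 11
f[8] = max(11+11, 8+0) = 22
f[9] = max(11+11, 8+0, 29+0) = 29
f[10] = max(11+11, 8+11, 29+0) = 29
f[11] = max(11+11, 8+11, 29+0) = 29
f[12] = max(11+22, 8+11, 29+0) = 33
f[13] = max(11+29, 8+11, 29+11, 34+0) = 40
One optimal cutting: 9 + 4 → $40.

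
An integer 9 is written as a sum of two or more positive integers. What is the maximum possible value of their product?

27

Define g[k] = max over 1≤i<k of i · max(k−i, g[k−i]); the inner max lets the remainder stay uncut if that's better.
g[2] = 1×max(1,0) = 1×1 = 1
g[3] = 1×max(2,1) = 1×2 = 2
g[4] = 2×max(2,1) = 2×2 = 4
g[5] = 2×max(3,2) = 2×3 = 6
g[6] = 3×max(3,2) = 3×3 = 9
g[7] = 2×max(5,6) = 2×6 = 12
g[8] = 2×max(6,9) = 2×9 = 18
g[9] = 3×max(6,9) = 3×9 = 27
One optimal split: 3 + 3 + 3; product 3×3×3 = 27.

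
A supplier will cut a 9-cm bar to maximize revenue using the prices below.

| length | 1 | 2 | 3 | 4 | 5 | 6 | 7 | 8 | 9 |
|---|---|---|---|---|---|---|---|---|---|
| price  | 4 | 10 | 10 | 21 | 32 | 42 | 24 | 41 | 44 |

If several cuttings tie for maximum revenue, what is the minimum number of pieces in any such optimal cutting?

Build r[k] bottom-up: r[k] = max over allowed piece i of (p[i] + r[k−i]).
r[1] = 4
r[2] = max(4+4, 10+0) = 10
r[3] = max(4+10, 10+4, 10+0) = 14
r[4] = max(4+14, 10+10, 10+4, 21+0) = 21
r[5] = max(4+21, 10+14, 10+10, 21+4, 32+0) = 32
r[6] = max(4+32, 10+21, 10+14, 21+10, 32+4, 42+0) = 42
r[7] = max(4+42, 10+32, 10+21, …, 42+4, 24+0) = 46
r[8] = max(4+46, 10+42, 10+32, …, 24+4, 41+0) = 52
r[9] = max(4+52, 10+46, 10+42, …, 41+4, 44+0) = 56
Maximum revenue is 56.
Now minimize piece count subject to staying optimal: for each k, pieces[k] = 1 + min over i with p[i]+r[k−i]=r[k] of pieces[k−i].
pieces[6] = 1
pieces[7] = 2
pieces[8] = 2
pieces[9] = 3

3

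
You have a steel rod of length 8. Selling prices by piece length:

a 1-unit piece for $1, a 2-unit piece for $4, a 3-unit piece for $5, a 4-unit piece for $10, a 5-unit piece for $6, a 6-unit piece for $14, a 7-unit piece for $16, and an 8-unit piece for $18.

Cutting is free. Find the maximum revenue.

20

Consider every possible first cut. r[k] is the best of p[i]+r[k−i] over all sellable i≤k.
r[1] = 1
r[2] = 4
r[3] = 5  (first piece 1, then r[2]=4)
r[4] = 10
r[5] = 11  (first piece 1, then r[4]=10)
r[6] = 14  (first piece 2, then r[4]=10)
r[7] = 16
r[8] = 20  (first piece 4, then r[4]=10)
One optimal cutting: 4 + 4 → $10 + $10 = $20.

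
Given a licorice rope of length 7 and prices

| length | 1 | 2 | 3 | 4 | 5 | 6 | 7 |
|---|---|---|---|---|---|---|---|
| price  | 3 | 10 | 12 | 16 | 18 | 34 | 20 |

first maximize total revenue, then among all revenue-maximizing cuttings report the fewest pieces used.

2

Let r[k] be the best obtainable value from length k. For each k, try every first piece i and keep the best of price[i] + r[k−i].
r[1] = 3
r[2] = max(3+3, 10+0) = 10
r[3] = max(3+10, 10+3, 12+0) = 13
r[4] = max(3+13, 10+10, 12+3, 16+0) = 20
r[5] = max(3+20, 10+13, 12+10, 16+3, 18+0) = 23
r[6] = max(3+23, 10+20, 12+13, 16+10, 18+3, 34+0) = 34
r[7] = max(3+34, 10+23, 12+20, …, 34+3, 20+0) = 37
Maximum revenue is ¢37.
Now minimize piece count subject to staying optimal: for each k, pieces[k] = 1 + min over i with p[i]+r[k−i]=r[k] of pieces[k−i].
pieces[4] = 2
pieces[5] = 3
pieces[6] = 1
pieces[7] = 2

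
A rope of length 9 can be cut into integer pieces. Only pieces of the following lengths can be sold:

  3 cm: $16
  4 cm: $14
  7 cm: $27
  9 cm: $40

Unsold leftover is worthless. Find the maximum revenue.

Consider every possible first cut. r[k] is the best of p[i]+r[k−i] over all sellable i≤k.
r[1] = 0
r[2] = 0
r[3] = 16
r[4] = 16
r[5] = 16
r[6] = 32  (first piece 3, then r[3]=16)
r[7] = 32
r[8] = 32
r[9] = 48  (first piece 3, then r[6]=32)
One optimal cutting: 3 + 3 + 3 → $48.

48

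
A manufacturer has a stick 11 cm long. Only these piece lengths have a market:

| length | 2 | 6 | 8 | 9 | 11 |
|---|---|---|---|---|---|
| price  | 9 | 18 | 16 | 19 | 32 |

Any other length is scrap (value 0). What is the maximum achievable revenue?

Build f[k] bottom-up: f[k] = max over allowed piece i of (p[i] + f[k−i]).
f[1] = 0
f[2] = 9
f[3] = 9
f[4] = 18  (first piece 2, then f[2]=9)
f[5] = 18
f[6] = 27  (first piece 2, then f[4]=18)
f[7] = 27
f[8] = 36  (first piece 2, then f[6]=27)
f[9] = 36
f[10] = 45  (first piece 2, then f[8]=36)
f[11] = 45
One optimal cutting: pieces 2 + 2 + 2 + 2 + 2 with 1 cm of scrap → 45.

45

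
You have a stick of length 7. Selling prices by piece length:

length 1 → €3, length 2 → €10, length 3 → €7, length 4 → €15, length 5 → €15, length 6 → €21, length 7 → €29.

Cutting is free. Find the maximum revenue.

33

Build R[k] bottom-up: R[k] = max over allowed piece i of (p[i] + R[k−i]).
R[1] = 3
R[2] = 10
R[3] = 13  (first piece 1, then R[2]=10)
R[4] = 20  (first piece 2, then R[2]=10)
R[5] = 23  (first piece 1, then R[4]=20)
R[6] = 30  (first piece 2, then R[4]=20)
R[7] = 33  (first piece 1, then R[6]=30)
One optimal cutting: 2 + 2 + 2 + 1 → €10 + €10 + €10 + €3 = €33.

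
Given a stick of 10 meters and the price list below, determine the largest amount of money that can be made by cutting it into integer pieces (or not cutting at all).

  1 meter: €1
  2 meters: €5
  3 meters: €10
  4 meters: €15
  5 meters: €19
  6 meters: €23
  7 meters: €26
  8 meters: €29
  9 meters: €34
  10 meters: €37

Let v[k] be the best obtainable value from length k. For each k, try every first piece i and keep the best of price[i] + v[k−i].
v[1] = 1
v[2] = max(1+1, 5+0) = 5
v[3] = max(1+5, 5+1, 10+0) = 10
v[4] = max(1+10, 5+5, 10+1, 15+0) = 15
v[5] = max(1+15, 5+10, 10+5, 15+1, 19+0) = 19
v[6] = max(1+19, 5+15, 10+10, 15+5, 19+1, 23+0) = 23
v[7] = max(1+23, 5+19, 10+15, …, 23+1, 26+0) = 26
v[8] = max(1+26, 5+23, 10+19, …, 26+1, 29+0) = 30
v[9] = max(1+30, 5+26, 10+23, …, 29+1, 34+0) = 34
v[10] = max(1+34, 5+30, 10+26, …, 34+1, 37+0) = 38
One optimal cutting: 6 + 4 → €23 + €15 = €38.

38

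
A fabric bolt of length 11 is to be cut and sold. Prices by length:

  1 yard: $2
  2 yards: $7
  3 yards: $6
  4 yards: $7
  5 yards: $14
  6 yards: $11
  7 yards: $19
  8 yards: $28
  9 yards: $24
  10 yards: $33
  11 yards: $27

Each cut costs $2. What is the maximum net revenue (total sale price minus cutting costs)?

Consider every possible first cut. v[k] is the best of p[i]+v[k−i] over all sellable i≤k, charging 2 whenever i<k.
v[1] = 2
v[2] = max(2+2-2, 7+0) = 7
v[3] = max(2+7-2, 7+2-2, 6+0) = 7
v[4] = max(2+7-2, 7+7-2, 6+2-2, 7+0) = 12
v[5] = max(2+12-2, 7+7-2, 6+7-2, 7+2-2, 14+0) = 14
v[6] = max(2+14-2, 7+12-2, 6+7-2, 7+7-2, 14+2-2, 11+0) = 17
v[7] = max(2+17-2, 7+14-2, 6+12-2, …, 11+2-2, 19+0) = 19
v[8] = max(2+19-2, 7+17-2, 6+14-2, …, 19+2-2, 28+0) = 28
v[9] = max(2+28-2, 7+19-2, 6+17-2, …, 28+2-2, 24+0) = 28
v[10] = max(2+28-2, 7+28-2, 6+19-2, …, 24+2-2, 33+0) = 33
v[11] = max(2+33-2, 7+28-2, 6+28-2, …, 33+2-2, 27+0) = 33
One optimal plan: pieces 8 + 2 + 1 (2 cuts) → $37 − $4 = $33.

33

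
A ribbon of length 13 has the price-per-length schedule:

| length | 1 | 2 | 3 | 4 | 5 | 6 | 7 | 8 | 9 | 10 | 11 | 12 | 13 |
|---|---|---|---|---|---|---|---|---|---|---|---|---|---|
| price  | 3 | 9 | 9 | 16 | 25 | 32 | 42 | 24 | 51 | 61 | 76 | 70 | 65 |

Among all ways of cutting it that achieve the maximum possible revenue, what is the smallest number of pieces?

2

Let r[k] be the best obtainable value from length k. For each k, try every first piece i and keep the best of price[i] + r[k−i].
r[1] = 3
r[2] = max(3+3, 9+0) = 9
r[3] = max(3+9, 9+3, 9+0) = 12
r[4] = max(3+12, 9+9, 9+3, 16+0) = 18
r[5] = max(3+18, 9+12, 9+9, 16+3, 25+0) = 25
r[6] = max(3+25, 9+18, 9+12, 16+9, 25+3, 32+0) = 32
r[7] = max(3+32, 9+25, 9+18, …, 32+3, 42+0) = 42
r[8] = max(3+42, 9+32, 9+25, …, 42+3, 24+0) = 45
r[9] = max(3+45, 9+42, 9+32, …, 24+3, 51+0) = 51
r[10] = max(3+51, 9+45, 9+42, …, 51+3, 61+0) = 61
r[11] = max(3+61, 9+51, 9+45, …, 61+3, 76+0) = 76
r[12] = max(3+76, 9+61, 9+51, …, 76+3, 70+0) = 79
r[13] = max(3+79, 9+76, 9+61, …, 70+3, 65+0) = 85
Maximum revenue is ¢85.
Now minimize piece count subject to staying optimal: for each k, pieces[k] = 1 + min over i with p[i]+r[k−i]=r[k] of pieces[k−i].
pieces[10] = 1
pieces[11] = 1
pieces[12] = 2
pieces[13] = 2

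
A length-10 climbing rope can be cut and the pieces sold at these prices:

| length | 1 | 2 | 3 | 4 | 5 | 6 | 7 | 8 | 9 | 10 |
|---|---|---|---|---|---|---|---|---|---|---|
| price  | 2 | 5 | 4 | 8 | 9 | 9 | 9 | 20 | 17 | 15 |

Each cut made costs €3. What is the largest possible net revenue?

Consider every possible first cut. v[k] is the best of p[i]+v[k−i] over all sellable i≤k, charging 3 whenever i<k.
v[1] = 2
v[2] = max(2+2-3, 5+0) = 5
v[3] = max(2+5-3, 5+2-3, 4+0) = 4
v[4] = max(2+4-3, 5+5-3, 4+2-3, 8+0) = 8
v[5] = max(2+8-3, 5+4-3, 4+5-3, 8+2-3, 9+0) = 9
v[6] = max(2+9-3, 5+8-3, 4+4-3, 8+5-3, 9+2-3, 9+0) = 10
v[7] = max(2+10-3, 5+9-3, 4+8-3, …, 9+2-3, 9+0) = 11
v[8] = max(2+11-3, 5+10-3, 4+9-3, …, 9+2-3, 20+0) = 20
v[9] = max(2+20-3, 5+11-3, 4+10-3, …, 20+2-3, 17+0) = 19
v[10] = max(2+19-3, 5+20-3, 4+11-3, …, 17+2-3, 15+0) = 22
One optimal plan: pieces 8 + 2 (1 cut) → €25 − €3 = €22.

22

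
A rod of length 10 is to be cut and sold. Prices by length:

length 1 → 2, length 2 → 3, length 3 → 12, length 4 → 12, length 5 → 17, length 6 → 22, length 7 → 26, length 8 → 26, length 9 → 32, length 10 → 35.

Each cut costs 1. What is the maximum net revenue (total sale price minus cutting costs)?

Build r[k] bottom-up: r[k] = max over allowed piece i of (p[i] + r[k−i]) − 1 per cut.
r[1] = 2
r[2] = max(2+2-1, 3+0) = 3
r[3] = max(2+3-1, 3+2-1, 12+0) = 12
r[4] = max(2+12-1, 3+3-1, 12+2-1, 12+0) = 13
r[5] = max(2+13-1, 3+12-1, 12+3-1, 12+2-1, 17+0) = 17
r[6] = max(2+17-1, 3+13-1, 12+12-1, 12+3-1, 17+2-1, 22+0) = 23
r[7] = max(2+23-1, 3+17-1, 12+13-1, …, 22+2-1, 26+0) = 26
r[8] = max(2+26-1, 3+23-1, 12+17-1, …, 26+2-1, 26+0) = 28
r[9] = max(2+28-1, 3+26-1, 12+23-1, …, 26+2-1, 32+0) = 34
r[10] = max(2+34-1, 3+28-1, 12+26-1, …, 32+2-1, 35+0) = 37
One optimal plan: pieces 7 + 3 (1 cut) → 38 − 1 = 37.

37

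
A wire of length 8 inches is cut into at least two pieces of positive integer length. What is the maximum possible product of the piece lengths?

Fill P[k] for k=2..8: at each k try every first piece i and multiply by the better of (k−i) uncut or P[k−i].
P[2] = 1×max(1,0) = 1×1 = 1
P[3] = max(1×2, 2×1) = 2
P[4] = max(1×3, 2×2, 3×1) = 4
P[5] = max(1×4, 2×3, 3×2, 4×1) = 6
P[6] = max(1×6, 2×4, 3×3, 4×2, 5×1) = 9
P[7] = max(1×9, 2×6, 3×4, 4×3, 5×2, 6×1) = 12
P[8] = max(1×12, 2×9, 3×6, …, 6×2, 7×1) = 18
One optimal split: 3 + 3 + 2; product 3×3×2 = 18.

18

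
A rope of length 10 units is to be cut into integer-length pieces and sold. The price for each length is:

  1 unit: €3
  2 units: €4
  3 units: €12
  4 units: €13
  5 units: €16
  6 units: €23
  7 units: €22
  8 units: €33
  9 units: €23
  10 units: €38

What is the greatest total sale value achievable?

39

Let v[k] be the best obtainable value from length k. For each k, try every first piece i and keep the best of price[i] + v[k−i].
v[1] = 3
v[2] = 6  (first piece 1, then v[1]=3)
v[3] = 12
v[4] = 15  (first piece 1, then v[3]=12)
v[5] = 18  (first piece 1, then v[4]=15)
v[6] = 24  (first piece 3, then v[3]=12)
v[7] = 27  (first piece 1, then v[6]=24)
v[8] = 33
v[9] = 36  (first piece 1, then v[8]=33)
v[10] = 39  (first piece 1, then v[9]=36)
One optimal cutting: 8 + 1 + 1 → €33 + €3 + €3 = €39.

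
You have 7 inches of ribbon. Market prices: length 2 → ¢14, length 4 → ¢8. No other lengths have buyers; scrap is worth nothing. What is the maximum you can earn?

Build r[k] bottom-up: r[k] = max over allowed piece i of (p[i] + r[k−i]).
r[1] = 0
r[2] = 14
r[3] = 14
r[4] = 28  (first piece 2, then r[2]=14)
r[5] = 28
r[6] = 42  (first piece 2, then r[4]=28)
r[7] = 42
One optimal cutting: pieces 2 + 2 + 2 with 1 inch of scrap → ¢42.

42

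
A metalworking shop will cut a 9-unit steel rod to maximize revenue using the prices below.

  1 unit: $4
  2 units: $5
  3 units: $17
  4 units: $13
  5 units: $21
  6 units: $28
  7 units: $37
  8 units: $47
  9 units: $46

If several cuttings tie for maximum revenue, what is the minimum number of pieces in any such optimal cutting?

Consider every possible first cut. r[k] is the best of p[i]+r[k−i] over all sellable i≤k.
r[1] = 4
r[2] = 8  (first piece 1, then r[1]=4)
r[3] = 17
r[4] = 21  (first piece 1, then r[3]=17)
r[5] = 25  (first piece 1, then r[4]=21)
r[6] = 34  (first piece 3, then r[3]=17)
r[7] = 38  (first piece 1, then r[6]=34)
r[8] = 47
r[9] = 51  (first piece 1, then r[8]=47)
Maximum revenue is $51.
Now minimize piece count subject to staying optimal: for each k, pieces[k] = 1 + min over i with p[i]+r[k−i]=r[k] of pieces[k−i].
pieces[6] = 2
pieces[7] = 3
pieces[8] = 1
pieces[9] = 2

2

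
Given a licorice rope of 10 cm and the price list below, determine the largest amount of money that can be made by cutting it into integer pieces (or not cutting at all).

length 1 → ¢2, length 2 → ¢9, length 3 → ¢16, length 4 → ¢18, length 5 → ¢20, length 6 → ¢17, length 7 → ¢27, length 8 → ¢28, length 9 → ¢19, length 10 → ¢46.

50

Consider every possible first cut. R[k] is the best of p[i]+R[k−i] over all sellable i≤k.
R[1] = 2
R[2] = max(2+2, 9+0) = 9
R[3] = max(2+9, 9+2, 16+0) = 16
R[4] = max(2+16, 9+9, 16+2, 18+0) = 18
R[5] = max(2+18, 9+16, 16+9, 18+2, 20+0) = 25
R[6] = max(2+25, 9+18, 16+16, 18+9, 20+2, 17+0) = 32
R[7] = max(2+32, 9+25, 16+18, …, 17+2, 27+0) = 34
R[8] = max(2+34, 9+32, 16+25, …, 27+2, 28+0) = 41
R[9] = max(2+41, 9+34, 16+32, …, 28+2, 19+0) = 48
R[10] = max(2+48, 9+41, 16+34, …, 19+2, 46+0) = 50
One optimal cutting: 3 + 3 + 3 + 1 → ¢16 + ¢16 + ¢16 + ¢2 = ¢50.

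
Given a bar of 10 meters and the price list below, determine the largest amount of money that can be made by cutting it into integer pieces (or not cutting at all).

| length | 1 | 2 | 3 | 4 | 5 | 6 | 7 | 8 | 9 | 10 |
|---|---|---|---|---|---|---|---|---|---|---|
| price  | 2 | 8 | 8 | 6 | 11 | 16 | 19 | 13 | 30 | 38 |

40

Consider every possible first cut. R[k] is the best of p[i]+R[k−i] over all sellable i≤k.
R[1] = 2
R[2] = 8
R[3] = 10  (first piece 1, then R[2]=8)
R[4] = 16  (first piece 2, then R[2]=8)
R[5] = 18  (first piece 1, then R[4]=16)
R[6] = 24  (first piece 2, then R[4]=16)
R[7] = 26  (first piece 1, then R[6]=24)
R[8] = 32  (first piece 2, then R[6]=24)
R[9] = 34  (first piece 1, then R[8]=32)
R[10] = 40  (first piece 2, then R[8]=32)
One optimal cutting: 2 + 2 + 2 + 2 + 2 → $8 + $8 + $8 + $8 + $8 = $40.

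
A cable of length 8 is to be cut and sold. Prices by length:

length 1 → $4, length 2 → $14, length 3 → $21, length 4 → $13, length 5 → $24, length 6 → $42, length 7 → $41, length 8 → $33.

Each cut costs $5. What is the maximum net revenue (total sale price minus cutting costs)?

51

Build net[k] bottom-up: net[k] = max over allowed piece i of (p[i] + net[k−i]) − 5 per cut.
net[1] = 4
net[2] = max(4+4-5, 14+0) = 14
net[3] = max(4+14-5, 14+4-5, 21+0) = 21
net[4] = max(4+21-5, 14+14-5, 21+4-5, 13+0) = 23
net[5] = max(4+23-5, 14+21-5, 21+14-5, 13+4-5, 24+0) = 30
net[6] = max(4+30-5, 14+23-5, 21+21-5, 13+14-5, 24+4-5, 42+0) = 42
net[7] = max(4+42-5, 14+30-5, 21+23-5, …, 42+4-5, 41+0) = 41
net[8] = max(4+41-5, 14+42-5, 21+30-5, …, 41+4-5, 33+0) = 51
One optimal plan: pieces 6 + 2 (1 cut) → $56 − $5 = $51.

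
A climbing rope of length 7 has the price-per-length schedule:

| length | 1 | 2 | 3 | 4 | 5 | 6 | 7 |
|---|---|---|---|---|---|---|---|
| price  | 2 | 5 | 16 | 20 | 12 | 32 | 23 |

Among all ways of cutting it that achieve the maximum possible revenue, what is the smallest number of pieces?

Let r[k] be the best obtainable value from length k. For each k, try every first piece i and keep the best of price[i] + r[k−i].
r[1] = 2
r[2] = max(2+2, 5+0) = 5
r[3] = max(2+5, 5+2, 16+0) = 16
r[4] = max(2+16, 5+5, 16+2, 20+0) = 20
r[5] = max(2+20, 5+16, 16+5, 20+2, 12+0) = 22
r[6] = max(2+22, 5+20, 16+16, 20+5, 12+2, 32+0) = 32
r[7] = max(2+32, 5+22, 16+20, …, 32+2, 23+0) = 36
Maximum revenue is €36.
Now minimize piece count subject to staying optimal: for each k, pieces[k] = 1 + min over i with p[i]+r[k−i]=r[k] of pieces[k−i].
pieces[4] = 1
pieces[5] = 2
pieces[6] = 1
pieces[7] = 2

2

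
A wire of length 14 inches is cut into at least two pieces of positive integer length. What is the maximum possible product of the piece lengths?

162

Fill g[k] for k=2..14: at each k try every first piece i and multiply by the better of (k−i) uncut or g[k−i].
g[2] = 1·max(1,0) = 1·1 = 1
g[3] = max(1·2, 2·1) = 2
g[4] = max(1·3, 2·2, 3·1) = 4
g[5] = max(1·4, 2·3, 3·2, 4·1) = 6
g[6] = max(1·6, 2·4, 3·3, 4·2, 5·1) = 9
g[7] = max(1·9, 2·6, 3·4, 4·3, 5·2, 6·1) = 12
g[8] = max(1·12, 2·9, 3·6, …, 6·2, 7·1) = 18
g[9] = max(1·18, 2·12, 3·9, …, 7·2, 8·1) = 27
g[10] = max(1·27, 2·18, 3·12, …, 8·2, 9·1) = 36
g[11] = max(1·36, 2·27, 3·18, …, 9·2, 10·1) = 54
g[12] = max(1·54, 2·36, 3·27, …, 10·2, 11·1) = 81
g[13] = max(1·81, 2·54, 3·36, …, 11·2, 12·1) = 108
g[14] = max(1·108, 2·81, 3·54, …, 12·2, 13·1) = 162
One optimal split: 3 + 3 + 3 + 3 + 2; product 3·3·3·3·2 = 162.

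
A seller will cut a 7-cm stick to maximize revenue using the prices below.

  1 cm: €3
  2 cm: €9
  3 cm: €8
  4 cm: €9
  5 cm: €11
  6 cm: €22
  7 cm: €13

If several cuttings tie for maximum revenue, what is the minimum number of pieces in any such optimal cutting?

4

Consider every possible first cut. r[k] is the best of p[i]+r[k−i] over all sellable i≤k.
r[1] = 3
r[2] = max(3+3, 9+0) = 9
r[3] = max(3+9, 9+3, 8+0) = 12
r[4] = max(3+12, 9+9, 8+3, 9+0) = 18
r[5] = max(3+18, 9+12, 8+9, 9+3, 11+0) = 21
r[6] = max(3+21, 9+18, 8+12, 9+9, 11+3, 22+0) = 27
r[7] = max(3+27, 9+21, 8+18, …, 22+3, 13+0) = 30
Maximum revenue is €30.
Now minimize piece count subject to staying optimal: for each k, pieces[k] = 1 + min over i with p[i]+r[k−i]=r[k] of pieces[k−i].
pieces[4] = 2
pieces[5] = 3
pieces[6] = 3
pieces[7] = 4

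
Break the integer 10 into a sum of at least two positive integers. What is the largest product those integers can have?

Let f[k] be the best product for length k (with at least one cut). For each first piece i, the rest contributes max(k−i, f[k−i]).
f[2] = 1·max(1,0) = 1·1 = 1
f[3] = 1·max(2,1) = 1·2 = 2
f[4] = 2·max(2,1) = 2·2 = 4
f[5] = 2·max(3,2) = 2·3 = 6
f[6] = 3·max(3,2) = 3·3 = 9
f[7] = 2·max(5,6) = 2·6 = 12
f[8] = 2·max(6,9) = 2·9 = 18
f[9] = 3·max(6,9) = 3·9 = 27
f[10] = 2·max(8,18) = 2·18 = 36
One optimal split: 3 + 3 + 2 + 2; product 3·3·2·2 = 36.

36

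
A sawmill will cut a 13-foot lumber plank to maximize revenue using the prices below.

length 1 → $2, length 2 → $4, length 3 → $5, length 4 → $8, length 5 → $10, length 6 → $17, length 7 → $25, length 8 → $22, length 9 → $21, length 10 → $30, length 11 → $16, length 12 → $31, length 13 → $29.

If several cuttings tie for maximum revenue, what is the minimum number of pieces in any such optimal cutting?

2

Build r[k] bottom-up: r[k] = max over allowed piece i of (p[i] + r[k−i]).
r[1] = 2
r[2] = 4  (first piece 1, then r[1]=2)
r[3] = 6  (first piece 1, then r[2]=4)
r[4] = 8  (first piece 1, then r[3]=6)
r[5] = 10  (first piece 1, then r[4]=8)
r[6] = 17
r[7] = 25
r[8] = 27  (first piece 1, then r[7]=25)
r[9] = 29  (first piece 1, then r[8]=27)
r[10] = 31  (first piece 1, then r[9]=29)
r[11] = 33  (first piece 1, then r[10]=31)
r[12] = 35  (first piece 1, then r[11]=33)
r[13] = 42  (first piece 6, then r[7]=25)
Maximum revenue is $42.
Now minimize piece count subject to staying optimal: for each k, pieces[k] = 1 + min over i with p[i]+r[k−i]=r[k] of pieces[k−i].
pieces[10] = 3
pieces[11] = 2
pieces[12] = 2
pieces[13] = 2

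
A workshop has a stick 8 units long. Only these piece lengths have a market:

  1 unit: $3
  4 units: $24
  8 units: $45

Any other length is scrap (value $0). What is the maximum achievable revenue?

Build best[k] bottom-up: best[k] = max over allowed piece i of (p[i] + best[k−i]).
best[1] = 3
best[2] = 6  (first piece 1, then best[1]=3)
best[3] = 9  (first piece 1, then best[2]=6)
best[4] = 24
best[5] = 27  (first piece 1, then best[4]=24)
best[6] = 30  (first piece 1, then best[5]=27)
best[7] = 33  (first piece 1, then best[6]=30)
best[8] = 48  (first piece 4, then best[4]=24)
One optimal cutting: 4 + 4 → $48.

48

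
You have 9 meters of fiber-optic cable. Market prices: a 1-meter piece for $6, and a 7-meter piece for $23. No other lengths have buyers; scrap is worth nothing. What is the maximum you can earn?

54

Consider every possible first cut. f[k] is the best of p[i]+f[k−i] over all sellable i≤k.
f[1] = 6
f[2] = 12  (first piece 1, then f[1]=6)
f[3] = 18  (first piece 1, then f[2]=12)
f[4] = 24  (first piece 1, then f[3]=18)
f[5] = 30  (first piece 1, then f[4]=24)
f[6] = 36  (first piece 1, then f[5]=30)
f[7] = 42  (first piece 1, then f[6]=36)
f[8] = 48  (first piece 1, then f[7]=42)
f[9] = 54  (first piece 1, then f[8]=48)
One optimal cutting: 1 + 1 + 1 + 1 + 1 + 1 + 1 + 1 + 1 → $54.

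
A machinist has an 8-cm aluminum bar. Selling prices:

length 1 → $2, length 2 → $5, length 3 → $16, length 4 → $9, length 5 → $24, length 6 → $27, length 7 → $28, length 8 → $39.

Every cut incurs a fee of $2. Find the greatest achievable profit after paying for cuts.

Let r[k] be the best obtainable value from length k. For each k, try every first piece i and keep the best of price[i] + r[k−i] minus the 2 cut fee when i<k.
r[1] = 2
r[2] = 5
r[3] = 16
r[4] = 16  (first piece 1, then r[3]=16)
r[5] = 24
r[6] = 30  (first piece 3, then r[3]=16)
r[7] = 30  (first piece 1, then r[6]=30)
r[8] = 39
Best is to make no cuts and sell whole for $39.

39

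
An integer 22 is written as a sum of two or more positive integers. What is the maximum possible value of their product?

Define g[k] = max over 1≤i<k of i · max(k−i, g[k−i]); the inner max lets the remainder stay uncut if that's better.
Small cases: g[2]=1, g[3]=2, g[4]=4, g[5]=6, g[6]=9, g[7]=12, g[8]=18, g[9]=27, g[10]=36, g[11]=54, g[12]=81, g[13]=108, g[14]=162.
g[15] = max(1*162, 2*108, 3*81, …, 13*2, 14*1) = 243
g[16] = max(1*243, 2*162, 3*108, …, 14*2, 15*1) = 324
g[17] = max(1*324, 2*243, 3*162, …, 15*2, 16*1) = 486
g[18] = max(1*486, 2*324, 3*243, …, 16*2, 17*1) = 729
g[19] = max(1*729, 2*486, 3*324, …, 17*2, 18*1) = 972
g[20] = max(1*972, 2*729, 3*486, …, 18*2, 19*1) = 1458
g[21] = max(1*1458, 2*972, 3*729, …, 19*2, 20*1) = 2187
g[22] = max(1*2187, 2*1458, 3*972, …, 20*2, 21*1) = 2916
One optimal split: 3 + 3 + 3 + 3 + 3 + 3 + 2 + 2; product 3*3*3*3*3*3*2*2 = 2916.

2916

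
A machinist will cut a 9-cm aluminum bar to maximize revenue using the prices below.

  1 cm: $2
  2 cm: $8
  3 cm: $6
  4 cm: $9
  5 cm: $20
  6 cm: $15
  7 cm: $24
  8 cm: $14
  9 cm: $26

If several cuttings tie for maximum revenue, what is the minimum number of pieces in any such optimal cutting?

Consider every possible first cut. r[k] is the best of p[i]+r[k−i] over all sellable i≤k.
r[1] = 2
r[2] = 8
r[3] = 10  (first piece 1, then r[2]=8)
r[4] = 16  (first piece 2, then r[2]=8)
r[5] = 20
r[6] = 24  (first piece 2, then r[4]=16)
r[7] = 28  (first piece 2, then r[5]=20)
r[8] = 32  (first piece 2, then r[6]=24)
r[9] = 36  (first piece 2, then r[7]=28)
Maximum revenue is $36.
Now minimize piece count subject to staying optimal: for each k, pieces[k] = 1 + min over i with p[i]+r[k−i]=r[k] of pieces[k−i].
pieces[6] = 3
pieces[7] = 2
pieces[8] = 4
pieces[9] = 3

3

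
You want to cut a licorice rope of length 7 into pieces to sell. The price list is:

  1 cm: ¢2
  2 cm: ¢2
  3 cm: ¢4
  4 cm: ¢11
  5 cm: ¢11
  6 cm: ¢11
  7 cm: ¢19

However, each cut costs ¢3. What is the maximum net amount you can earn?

19

Let r[k] be the best obtainable value from length k. For each k, try every first piece i and keep the best of price[i] + r[k−i] minus the 3 cut fee when i<k.
r[1] = 2
r[2] = max(2+2-3, 2+0) = 2
r[3] = max(2+2-3, 2+2-3, 4+0) = 4
r[4] = max(2+4-3, 2+2-3, 4+2-3, 11+0) = 11
r[5] = max(2+11-3, 2+4-3, 4+2-3, 11+2-3, 11+0) = 11
r[6] = max(2+11-3, 2+11-3, 4+4-3, 11+2-3, 11+2-3, 11+0) = 11
r[7] = max(2+11-3, 2+11-3, 4+11-3, …, 11+2-3, 19+0) = 19
Best is to make no cuts and sell whole for ¢19.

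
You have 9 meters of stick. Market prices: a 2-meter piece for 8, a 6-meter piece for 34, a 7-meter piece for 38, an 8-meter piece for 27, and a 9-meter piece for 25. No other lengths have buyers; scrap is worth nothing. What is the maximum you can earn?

46

Consider every possible first cut. f[k] is the best of p[i]+f[k−i] over all sellable i≤k.
f[1] = 0
f[2] = 8
f[3] = 8
f[4] = 16  (first piece 2, then f[2]=8)
f[5] = 16
f[6] = 34
f[7] = 38
f[8] = 42  (first piece 2, then f[6]=34)
f[9] = 46  (first piece 2, then f[7]=38)
One optimal cutting: 7 + 2 → 46.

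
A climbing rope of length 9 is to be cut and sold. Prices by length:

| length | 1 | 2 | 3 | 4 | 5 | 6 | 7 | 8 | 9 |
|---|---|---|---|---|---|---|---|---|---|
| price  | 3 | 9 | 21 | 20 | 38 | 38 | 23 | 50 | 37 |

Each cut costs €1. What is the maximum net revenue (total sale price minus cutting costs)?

61

Build net[k] bottom-up: net[k] = max over allowed piece i of (p[i] + net[k−i]) − 1 per cut.
net[1] = 3
net[2] = 9
net[3] = 21
net[4] = 23  (first piece 1, then net[3]=21)
net[5] = 38
net[6] = 41  (first piece 3, then net[3]=21)
net[7] = 46  (first piece 2, then net[5]=38)
net[8] = 58  (first piece 3, then net[5]=38)
net[9] = 61  (first piece 3, then net[6]=41)
One optimal plan: pieces 3 + 3 + 3 (2 cuts) → €63 − €2 = €61.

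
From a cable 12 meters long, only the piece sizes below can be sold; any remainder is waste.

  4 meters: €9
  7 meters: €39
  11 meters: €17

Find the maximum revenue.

48

Consider every possible first cut. r[k] is the best of p[i]+r[k−i] over all sellable i≤k.
r[1] = 0
r[2] = 0
r[3] = 0
r[4] = 9
r[5] = 9
r[6] = 9
r[7] = max(9+0, 39+0) = 39
r[8] = max(9+9, 39+0) = 39
r[9] = max(9+9, 39+0) = 39
r[10] = max(9+9, 39+0) = 39
r[11] = max(9+39, 39+9, 17+0) = 48
r[12] = max(9+39, 39+9, 17+0) = 48
One optimal cutting: pieces 7 + 4 with 1 meter of scrap → €48.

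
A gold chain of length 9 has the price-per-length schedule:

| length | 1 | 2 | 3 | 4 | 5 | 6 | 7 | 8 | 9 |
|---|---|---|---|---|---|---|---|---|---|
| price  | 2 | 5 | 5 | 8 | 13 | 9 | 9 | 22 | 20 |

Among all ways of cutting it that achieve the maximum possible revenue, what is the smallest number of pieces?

Let r[k] be the best obtainable value from length k. For each k, try every first piece i and keep the best of price[i] + r[k−i].
r[1] = 2
r[2] = max(2+2, 5+0) = 5
r[3] = max(2+5, 5+2, 5+0) = 7
r[4] = max(2+7, 5+5, 5+2, 8+0) = 10
r[5] = max(2+10, 5+7, 5+5, 8+2, 13+0) = 13
r[6] = max(2+13, 5+10, 5+7, 8+5, 13+2, 9+0) = 15
r[7] = max(2+15, 5+13, 5+10, …, 9+2, 9+0) = 18
r[8] = max(2+18, 5+15, 5+13, …, 9+2, 22+0) = 22
r[9] = max(2+22, 5+18, 5+15, …, 22+2, 20+0) = 24
Maximum revenue is $24.
Now minimize piece count subject to staying optimal: for each k, pieces[k] = 1 + min over i with p[i]+r[k−i]=r[k] of pieces[k−i].
pieces[6] = 2
pieces[7] = 2
pieces[8] = 1
pieces[9] = 2

2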